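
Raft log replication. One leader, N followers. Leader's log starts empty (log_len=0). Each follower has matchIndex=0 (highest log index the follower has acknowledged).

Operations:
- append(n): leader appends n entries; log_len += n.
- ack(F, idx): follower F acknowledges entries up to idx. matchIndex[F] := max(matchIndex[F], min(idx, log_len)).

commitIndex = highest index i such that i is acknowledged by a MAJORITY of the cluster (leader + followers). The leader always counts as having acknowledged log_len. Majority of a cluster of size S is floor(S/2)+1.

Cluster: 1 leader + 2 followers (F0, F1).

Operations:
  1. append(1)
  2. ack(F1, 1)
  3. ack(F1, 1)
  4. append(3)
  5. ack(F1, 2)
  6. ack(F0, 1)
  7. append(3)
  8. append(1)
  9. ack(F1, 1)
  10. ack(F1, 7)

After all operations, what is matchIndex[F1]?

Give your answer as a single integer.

Op 1: append 1 -> log_len=1
Op 2: F1 acks idx 1 -> match: F0=0 F1=1; commitIndex=1
Op 3: F1 acks idx 1 -> match: F0=0 F1=1; commitIndex=1
Op 4: append 3 -> log_len=4
Op 5: F1 acks idx 2 -> match: F0=0 F1=2; commitIndex=2
Op 6: F0 acks idx 1 -> match: F0=1 F1=2; commitIndex=2
Op 7: append 3 -> log_len=7
Op 8: append 1 -> log_len=8
Op 9: F1 acks idx 1 -> match: F0=1 F1=2; commitIndex=2
Op 10: F1 acks idx 7 -> match: F0=1 F1=7; commitIndex=7

Answer: 7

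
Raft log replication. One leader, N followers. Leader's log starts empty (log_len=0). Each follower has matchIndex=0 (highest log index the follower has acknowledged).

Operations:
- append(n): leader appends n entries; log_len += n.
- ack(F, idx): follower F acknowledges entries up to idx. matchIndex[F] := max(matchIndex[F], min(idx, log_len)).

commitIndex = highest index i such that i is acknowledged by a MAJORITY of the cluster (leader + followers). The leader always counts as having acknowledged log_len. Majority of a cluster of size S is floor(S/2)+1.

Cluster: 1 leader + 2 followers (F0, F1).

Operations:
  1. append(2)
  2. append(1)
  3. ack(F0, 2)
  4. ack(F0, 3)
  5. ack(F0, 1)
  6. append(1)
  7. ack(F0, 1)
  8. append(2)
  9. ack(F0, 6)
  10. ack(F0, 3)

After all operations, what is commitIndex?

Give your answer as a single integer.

Answer: 6

Derivation:
Op 1: append 2 -> log_len=2
Op 2: append 1 -> log_len=3
Op 3: F0 acks idx 2 -> match: F0=2 F1=0; commitIndex=2
Op 4: F0 acks idx 3 -> match: F0=3 F1=0; commitIndex=3
Op 5: F0 acks idx 1 -> match: F0=3 F1=0; commitIndex=3
Op 6: append 1 -> log_len=4
Op 7: F0 acks idx 1 -> match: F0=3 F1=0; commitIndex=3
Op 8: append 2 -> log_len=6
Op 9: F0 acks idx 6 -> match: F0=6 F1=0; commitIndex=6
Op 10: F0 acks idx 3 -> match: F0=6 F1=0; commitIndex=6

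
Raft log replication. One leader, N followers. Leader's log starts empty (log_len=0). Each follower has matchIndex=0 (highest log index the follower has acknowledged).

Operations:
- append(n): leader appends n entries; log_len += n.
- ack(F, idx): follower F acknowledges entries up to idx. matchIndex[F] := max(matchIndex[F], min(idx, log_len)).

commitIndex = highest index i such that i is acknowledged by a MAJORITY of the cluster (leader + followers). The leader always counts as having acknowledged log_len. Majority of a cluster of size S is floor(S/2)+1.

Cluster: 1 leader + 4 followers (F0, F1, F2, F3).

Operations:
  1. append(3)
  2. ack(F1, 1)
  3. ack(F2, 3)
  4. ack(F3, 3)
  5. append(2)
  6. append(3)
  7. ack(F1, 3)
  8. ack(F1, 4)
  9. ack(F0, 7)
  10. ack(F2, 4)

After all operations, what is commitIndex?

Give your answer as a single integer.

Answer: 4

Derivation:
Op 1: append 3 -> log_len=3
Op 2: F1 acks idx 1 -> match: F0=0 F1=1 F2=0 F3=0; commitIndex=0
Op 3: F2 acks idx 3 -> match: F0=0 F1=1 F2=3 F3=0; commitIndex=1
Op 4: F3 acks idx 3 -> match: F0=0 F1=1 F2=3 F3=3; commitIndex=3
Op 5: append 2 -> log_len=5
Op 6: append 3 -> log_len=8
Op 7: F1 acks idx 3 -> match: F0=0 F1=3 F2=3 F3=3; commitIndex=3
Op 8: F1 acks idx 4 -> match: F0=0 F1=4 F2=3 F3=3; commitIndex=3
Op 9: F0 acks idx 7 -> match: F0=7 F1=4 F2=3 F3=3; commitIndex=4
Op 10: F2 acks idx 4 -> match: F0=7 F1=4 F2=4 F3=3; commitIndex=4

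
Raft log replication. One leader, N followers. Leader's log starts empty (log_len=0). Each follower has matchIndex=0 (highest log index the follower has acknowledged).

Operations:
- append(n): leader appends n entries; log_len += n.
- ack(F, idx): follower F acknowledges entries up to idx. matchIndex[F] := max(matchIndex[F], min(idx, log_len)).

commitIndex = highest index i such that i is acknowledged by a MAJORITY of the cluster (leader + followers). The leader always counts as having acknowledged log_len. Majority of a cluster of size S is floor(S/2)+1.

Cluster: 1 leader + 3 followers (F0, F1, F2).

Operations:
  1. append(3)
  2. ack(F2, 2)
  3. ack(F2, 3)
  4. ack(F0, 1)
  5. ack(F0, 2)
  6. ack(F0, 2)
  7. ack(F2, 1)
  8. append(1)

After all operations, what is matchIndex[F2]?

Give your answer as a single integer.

Op 1: append 3 -> log_len=3
Op 2: F2 acks idx 2 -> match: F0=0 F1=0 F2=2; commitIndex=0
Op 3: F2 acks idx 3 -> match: F0=0 F1=0 F2=3; commitIndex=0
Op 4: F0 acks idx 1 -> match: F0=1 F1=0 F2=3; commitIndex=1
Op 5: F0 acks idx 2 -> match: F0=2 F1=0 F2=3; commitIndex=2
Op 6: F0 acks idx 2 -> match: F0=2 F1=0 F2=3; commitIndex=2
Op 7: F2 acks idx 1 -> match: F0=2 F1=0 F2=3; commitIndex=2
Op 8: append 1 -> log_len=4

Answer: 3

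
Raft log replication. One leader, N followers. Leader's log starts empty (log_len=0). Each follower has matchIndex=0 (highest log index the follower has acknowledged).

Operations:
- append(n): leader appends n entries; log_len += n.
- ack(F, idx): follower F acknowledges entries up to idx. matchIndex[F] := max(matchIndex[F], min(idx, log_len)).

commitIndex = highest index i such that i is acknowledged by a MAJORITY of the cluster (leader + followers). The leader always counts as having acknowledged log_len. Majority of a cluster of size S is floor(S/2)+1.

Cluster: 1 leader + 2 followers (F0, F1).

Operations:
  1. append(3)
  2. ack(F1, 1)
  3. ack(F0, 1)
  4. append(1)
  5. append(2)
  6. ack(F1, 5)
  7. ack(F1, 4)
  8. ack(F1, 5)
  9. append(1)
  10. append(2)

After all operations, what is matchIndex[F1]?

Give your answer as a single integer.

Op 1: append 3 -> log_len=3
Op 2: F1 acks idx 1 -> match: F0=0 F1=1; commitIndex=1
Op 3: F0 acks idx 1 -> match: F0=1 F1=1; commitIndex=1
Op 4: append 1 -> log_len=4
Op 5: append 2 -> log_len=6
Op 6: F1 acks idx 5 -> match: F0=1 F1=5; commitIndex=5
Op 7: F1 acks idx 4 -> match: F0=1 F1=5; commitIndex=5
Op 8: F1 acks idx 5 -> match: F0=1 F1=5; commitIndex=5
Op 9: append 1 -> log_len=7
Op 10: append 2 -> log_len=9

Answer: 5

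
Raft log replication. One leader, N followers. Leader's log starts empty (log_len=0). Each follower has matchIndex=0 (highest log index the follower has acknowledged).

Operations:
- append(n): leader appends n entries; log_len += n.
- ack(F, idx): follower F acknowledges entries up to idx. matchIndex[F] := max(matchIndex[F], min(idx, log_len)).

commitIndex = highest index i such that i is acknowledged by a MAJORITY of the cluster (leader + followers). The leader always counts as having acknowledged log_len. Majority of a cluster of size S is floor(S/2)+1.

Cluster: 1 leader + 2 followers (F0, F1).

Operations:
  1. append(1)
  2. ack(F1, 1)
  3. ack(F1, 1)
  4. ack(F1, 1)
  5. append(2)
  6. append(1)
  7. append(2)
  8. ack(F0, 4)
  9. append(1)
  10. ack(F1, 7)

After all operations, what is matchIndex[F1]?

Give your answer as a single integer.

Op 1: append 1 -> log_len=1
Op 2: F1 acks idx 1 -> match: F0=0 F1=1; commitIndex=1
Op 3: F1 acks idx 1 -> match: F0=0 F1=1; commitIndex=1
Op 4: F1 acks idx 1 -> match: F0=0 F1=1; commitIndex=1
Op 5: append 2 -> log_len=3
Op 6: append 1 -> log_len=4
Op 7: append 2 -> log_len=6
Op 8: F0 acks idx 4 -> match: F0=4 F1=1; commitIndex=4
Op 9: append 1 -> log_len=7
Op 10: F1 acks idx 7 -> match: F0=4 F1=7; commitIndex=7

Answer: 7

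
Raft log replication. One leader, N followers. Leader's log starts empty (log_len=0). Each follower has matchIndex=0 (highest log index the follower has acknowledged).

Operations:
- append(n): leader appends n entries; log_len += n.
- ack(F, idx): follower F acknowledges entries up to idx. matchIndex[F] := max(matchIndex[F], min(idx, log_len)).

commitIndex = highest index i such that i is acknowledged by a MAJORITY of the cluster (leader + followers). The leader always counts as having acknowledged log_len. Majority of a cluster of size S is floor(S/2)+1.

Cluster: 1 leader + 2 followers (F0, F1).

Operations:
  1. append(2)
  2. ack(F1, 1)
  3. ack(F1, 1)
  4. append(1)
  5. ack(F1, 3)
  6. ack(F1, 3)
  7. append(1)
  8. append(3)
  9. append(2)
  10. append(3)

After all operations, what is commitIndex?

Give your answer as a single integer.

Op 1: append 2 -> log_len=2
Op 2: F1 acks idx 1 -> match: F0=0 F1=1; commitIndex=1
Op 3: F1 acks idx 1 -> match: F0=0 F1=1; commitIndex=1
Op 4: append 1 -> log_len=3
Op 5: F1 acks idx 3 -> match: F0=0 F1=3; commitIndex=3
Op 6: F1 acks idx 3 -> match: F0=0 F1=3; commitIndex=3
Op 7: append 1 -> log_len=4
Op 8: append 3 -> log_len=7
Op 9: append 2 -> log_len=9
Op 10: append 3 -> log_len=12

Answer: 3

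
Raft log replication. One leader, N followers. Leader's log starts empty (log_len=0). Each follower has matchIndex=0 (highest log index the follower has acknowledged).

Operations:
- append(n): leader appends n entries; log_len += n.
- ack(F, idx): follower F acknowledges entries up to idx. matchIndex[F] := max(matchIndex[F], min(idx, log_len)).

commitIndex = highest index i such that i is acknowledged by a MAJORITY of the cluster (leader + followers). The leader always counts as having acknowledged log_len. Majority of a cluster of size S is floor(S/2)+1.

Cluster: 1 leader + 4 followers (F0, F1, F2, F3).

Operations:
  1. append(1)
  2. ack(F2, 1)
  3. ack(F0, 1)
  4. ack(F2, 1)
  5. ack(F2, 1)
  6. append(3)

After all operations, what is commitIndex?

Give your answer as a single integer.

Op 1: append 1 -> log_len=1
Op 2: F2 acks idx 1 -> match: F0=0 F1=0 F2=1 F3=0; commitIndex=0
Op 3: F0 acks idx 1 -> match: F0=1 F1=0 F2=1 F3=0; commitIndex=1
Op 4: F2 acks idx 1 -> match: F0=1 F1=0 F2=1 F3=0; commitIndex=1
Op 5: F2 acks idx 1 -> match: F0=1 F1=0 F2=1 F3=0; commitIndex=1
Op 6: append 3 -> log_len=4

Answer: 1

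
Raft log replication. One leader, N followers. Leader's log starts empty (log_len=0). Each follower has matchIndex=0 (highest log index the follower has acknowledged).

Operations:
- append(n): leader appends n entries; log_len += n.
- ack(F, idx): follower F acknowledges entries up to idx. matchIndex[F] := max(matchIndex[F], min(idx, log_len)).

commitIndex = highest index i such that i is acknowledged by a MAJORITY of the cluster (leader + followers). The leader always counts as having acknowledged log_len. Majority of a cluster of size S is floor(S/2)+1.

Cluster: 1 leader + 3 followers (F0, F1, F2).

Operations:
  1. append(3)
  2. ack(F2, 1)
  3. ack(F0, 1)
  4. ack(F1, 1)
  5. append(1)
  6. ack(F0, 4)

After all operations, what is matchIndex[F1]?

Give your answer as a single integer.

Op 1: append 3 -> log_len=3
Op 2: F2 acks idx 1 -> match: F0=0 F1=0 F2=1; commitIndex=0
Op 3: F0 acks idx 1 -> match: F0=1 F1=0 F2=1; commitIndex=1
Op 4: F1 acks idx 1 -> match: F0=1 F1=1 F2=1; commitIndex=1
Op 5: append 1 -> log_len=4
Op 6: F0 acks idx 4 -> match: F0=4 F1=1 F2=1; commitIndex=1

Answer: 1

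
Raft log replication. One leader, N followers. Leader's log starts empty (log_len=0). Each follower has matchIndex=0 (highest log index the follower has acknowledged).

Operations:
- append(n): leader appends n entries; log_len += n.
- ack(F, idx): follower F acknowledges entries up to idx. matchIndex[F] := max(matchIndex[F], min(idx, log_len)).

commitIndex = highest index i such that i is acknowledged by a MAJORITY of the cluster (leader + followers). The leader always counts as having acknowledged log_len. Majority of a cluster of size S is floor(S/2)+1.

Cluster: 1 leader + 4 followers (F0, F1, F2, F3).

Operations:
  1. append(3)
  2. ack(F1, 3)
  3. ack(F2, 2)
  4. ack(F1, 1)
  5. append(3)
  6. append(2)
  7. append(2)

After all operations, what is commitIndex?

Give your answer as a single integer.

Answer: 2

Derivation:
Op 1: append 3 -> log_len=3
Op 2: F1 acks idx 3 -> match: F0=0 F1=3 F2=0 F3=0; commitIndex=0
Op 3: F2 acks idx 2 -> match: F0=0 F1=3 F2=2 F3=0; commitIndex=2
Op 4: F1 acks idx 1 -> match: F0=0 F1=3 F2=2 F3=0; commitIndex=2
Op 5: append 3 -> log_len=6
Op 6: append 2 -> log_len=8
Op 7: append 2 -> log_len=10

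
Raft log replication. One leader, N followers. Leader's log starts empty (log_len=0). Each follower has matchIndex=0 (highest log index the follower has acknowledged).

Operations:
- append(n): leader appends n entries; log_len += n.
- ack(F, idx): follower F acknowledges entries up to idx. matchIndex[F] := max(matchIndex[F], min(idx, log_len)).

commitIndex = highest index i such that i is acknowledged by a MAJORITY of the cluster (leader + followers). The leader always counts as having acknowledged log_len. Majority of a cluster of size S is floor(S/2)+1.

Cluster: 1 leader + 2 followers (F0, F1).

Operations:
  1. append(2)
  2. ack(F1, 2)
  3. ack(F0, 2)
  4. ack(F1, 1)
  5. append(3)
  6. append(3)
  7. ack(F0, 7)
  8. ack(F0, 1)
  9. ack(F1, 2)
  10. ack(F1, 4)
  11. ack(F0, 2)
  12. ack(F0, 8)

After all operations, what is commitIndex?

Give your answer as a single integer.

Op 1: append 2 -> log_len=2
Op 2: F1 acks idx 2 -> match: F0=0 F1=2; commitIndex=2
Op 3: F0 acks idx 2 -> match: F0=2 F1=2; commitIndex=2
Op 4: F1 acks idx 1 -> match: F0=2 F1=2; commitIndex=2
Op 5: append 3 -> log_len=5
Op 6: append 3 -> log_len=8
Op 7: F0 acks idx 7 -> match: F0=7 F1=2; commitIndex=7
Op 8: F0 acks idx 1 -> match: F0=7 F1=2; commitIndex=7
Op 9: F1 acks idx 2 -> match: F0=7 F1=2; commitIndex=7
Op 10: F1 acks idx 4 -> match: F0=7 F1=4; commitIndex=7
Op 11: F0 acks idx 2 -> match: F0=7 F1=4; commitIndex=7
Op 12: F0 acks idx 8 -> match: F0=8 F1=4; commitIndex=8

Answer: 8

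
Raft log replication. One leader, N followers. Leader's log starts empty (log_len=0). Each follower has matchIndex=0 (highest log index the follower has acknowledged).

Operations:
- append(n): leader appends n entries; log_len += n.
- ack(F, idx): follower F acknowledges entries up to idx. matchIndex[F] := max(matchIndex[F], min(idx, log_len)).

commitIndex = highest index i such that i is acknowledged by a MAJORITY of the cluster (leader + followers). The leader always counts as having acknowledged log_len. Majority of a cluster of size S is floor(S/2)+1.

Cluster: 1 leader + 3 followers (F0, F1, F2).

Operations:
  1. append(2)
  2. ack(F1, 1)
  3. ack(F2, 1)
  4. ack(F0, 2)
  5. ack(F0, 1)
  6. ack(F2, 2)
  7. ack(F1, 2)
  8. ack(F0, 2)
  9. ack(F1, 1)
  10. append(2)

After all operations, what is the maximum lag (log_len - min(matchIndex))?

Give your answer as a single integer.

Op 1: append 2 -> log_len=2
Op 2: F1 acks idx 1 -> match: F0=0 F1=1 F2=0; commitIndex=0
Op 3: F2 acks idx 1 -> match: F0=0 F1=1 F2=1; commitIndex=1
Op 4: F0 acks idx 2 -> match: F0=2 F1=1 F2=1; commitIndex=1
Op 5: F0 acks idx 1 -> match: F0=2 F1=1 F2=1; commitIndex=1
Op 6: F2 acks idx 2 -> match: F0=2 F1=1 F2=2; commitIndex=2
Op 7: F1 acks idx 2 -> match: F0=2 F1=2 F2=2; commitIndex=2
Op 8: F0 acks idx 2 -> match: F0=2 F1=2 F2=2; commitIndex=2
Op 9: F1 acks idx 1 -> match: F0=2 F1=2 F2=2; commitIndex=2
Op 10: append 2 -> log_len=4

Answer: 2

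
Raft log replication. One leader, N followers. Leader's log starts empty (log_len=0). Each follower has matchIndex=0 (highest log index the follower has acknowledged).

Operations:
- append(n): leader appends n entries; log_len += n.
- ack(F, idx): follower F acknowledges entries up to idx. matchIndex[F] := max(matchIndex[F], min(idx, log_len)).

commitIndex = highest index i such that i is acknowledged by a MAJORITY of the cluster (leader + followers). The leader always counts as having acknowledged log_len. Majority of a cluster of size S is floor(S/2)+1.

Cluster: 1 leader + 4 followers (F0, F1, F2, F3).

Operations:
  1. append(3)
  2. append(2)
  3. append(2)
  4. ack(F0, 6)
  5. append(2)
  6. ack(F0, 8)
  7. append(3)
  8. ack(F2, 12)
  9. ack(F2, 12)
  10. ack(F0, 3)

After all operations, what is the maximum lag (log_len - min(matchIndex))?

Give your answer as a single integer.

Answer: 12

Derivation:
Op 1: append 3 -> log_len=3
Op 2: append 2 -> log_len=5
Op 3: append 2 -> log_len=7
Op 4: F0 acks idx 6 -> match: F0=6 F1=0 F2=0 F3=0; commitIndex=0
Op 5: append 2 -> log_len=9
Op 6: F0 acks idx 8 -> match: F0=8 F1=0 F2=0 F3=0; commitIndex=0
Op 7: append 3 -> log_len=12
Op 8: F2 acks idx 12 -> match: F0=8 F1=0 F2=12 F3=0; commitIndex=8
Op 9: F2 acks idx 12 -> match: F0=8 F1=0 F2=12 F3=0; commitIndex=8
Op 10: F0 acks idx 3 -> match: F0=8 F1=0 F2=12 F3=0; commitIndex=8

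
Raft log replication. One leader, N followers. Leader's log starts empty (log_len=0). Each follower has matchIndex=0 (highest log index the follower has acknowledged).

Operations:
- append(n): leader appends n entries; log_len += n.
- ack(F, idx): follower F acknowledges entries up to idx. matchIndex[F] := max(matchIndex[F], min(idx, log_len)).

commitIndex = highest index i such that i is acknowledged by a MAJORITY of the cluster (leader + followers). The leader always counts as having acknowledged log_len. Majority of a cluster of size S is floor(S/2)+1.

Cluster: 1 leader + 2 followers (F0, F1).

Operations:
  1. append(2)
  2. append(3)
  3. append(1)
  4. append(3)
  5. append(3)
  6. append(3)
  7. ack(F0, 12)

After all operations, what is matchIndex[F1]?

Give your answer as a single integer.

Answer: 0

Derivation:
Op 1: append 2 -> log_len=2
Op 2: append 3 -> log_len=5
Op 3: append 1 -> log_len=6
Op 4: append 3 -> log_len=9
Op 5: append 3 -> log_len=12
Op 6: append 3 -> log_len=15
Op 7: F0 acks idx 12 -> match: F0=12 F1=0; commitIndex=12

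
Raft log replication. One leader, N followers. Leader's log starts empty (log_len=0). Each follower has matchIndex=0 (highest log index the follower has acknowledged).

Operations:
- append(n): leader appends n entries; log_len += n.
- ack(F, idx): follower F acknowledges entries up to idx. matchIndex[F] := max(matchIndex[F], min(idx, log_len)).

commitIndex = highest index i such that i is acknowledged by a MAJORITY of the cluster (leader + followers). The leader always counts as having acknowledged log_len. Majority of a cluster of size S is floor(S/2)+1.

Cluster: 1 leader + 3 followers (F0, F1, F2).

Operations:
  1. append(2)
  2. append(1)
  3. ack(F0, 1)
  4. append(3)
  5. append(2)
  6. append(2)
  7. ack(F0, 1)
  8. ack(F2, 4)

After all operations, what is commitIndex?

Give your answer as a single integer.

Answer: 1

Derivation:
Op 1: append 2 -> log_len=2
Op 2: append 1 -> log_len=3
Op 3: F0 acks idx 1 -> match: F0=1 F1=0 F2=0; commitIndex=0
Op 4: append 3 -> log_len=6
Op 5: append 2 -> log_len=8
Op 6: append 2 -> log_len=10
Op 7: F0 acks idx 1 -> match: F0=1 F1=0 F2=0; commitIndex=0
Op 8: F2 acks idx 4 -> match: F0=1 F1=0 F2=4; commitIndex=1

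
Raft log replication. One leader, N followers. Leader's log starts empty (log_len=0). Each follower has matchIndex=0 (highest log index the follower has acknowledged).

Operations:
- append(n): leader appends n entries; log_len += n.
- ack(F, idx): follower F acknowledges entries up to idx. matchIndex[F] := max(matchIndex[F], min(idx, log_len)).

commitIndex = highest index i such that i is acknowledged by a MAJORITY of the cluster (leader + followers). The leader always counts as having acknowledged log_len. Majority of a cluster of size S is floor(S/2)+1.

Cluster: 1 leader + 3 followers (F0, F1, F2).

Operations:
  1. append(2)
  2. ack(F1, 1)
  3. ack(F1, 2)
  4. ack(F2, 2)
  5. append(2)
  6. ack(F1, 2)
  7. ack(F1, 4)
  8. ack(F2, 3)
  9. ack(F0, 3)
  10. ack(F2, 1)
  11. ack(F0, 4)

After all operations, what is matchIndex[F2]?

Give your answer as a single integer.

Op 1: append 2 -> log_len=2
Op 2: F1 acks idx 1 -> match: F0=0 F1=1 F2=0; commitIndex=0
Op 3: F1 acks idx 2 -> match: F0=0 F1=2 F2=0; commitIndex=0
Op 4: F2 acks idx 2 -> match: F0=0 F1=2 F2=2; commitIndex=2
Op 5: append 2 -> log_len=4
Op 6: F1 acks idx 2 -> match: F0=0 F1=2 F2=2; commitIndex=2
Op 7: F1 acks idx 4 -> match: F0=0 F1=4 F2=2; commitIndex=2
Op 8: F2 acks idx 3 -> match: F0=0 F1=4 F2=3; commitIndex=3
Op 9: F0 acks idx 3 -> match: F0=3 F1=4 F2=3; commitIndex=3
Op 10: F2 acks idx 1 -> match: F0=3 F1=4 F2=3; commitIndex=3
Op 11: F0 acks idx 4 -> match: F0=4 F1=4 F2=3; commitIndex=4

Answer: 3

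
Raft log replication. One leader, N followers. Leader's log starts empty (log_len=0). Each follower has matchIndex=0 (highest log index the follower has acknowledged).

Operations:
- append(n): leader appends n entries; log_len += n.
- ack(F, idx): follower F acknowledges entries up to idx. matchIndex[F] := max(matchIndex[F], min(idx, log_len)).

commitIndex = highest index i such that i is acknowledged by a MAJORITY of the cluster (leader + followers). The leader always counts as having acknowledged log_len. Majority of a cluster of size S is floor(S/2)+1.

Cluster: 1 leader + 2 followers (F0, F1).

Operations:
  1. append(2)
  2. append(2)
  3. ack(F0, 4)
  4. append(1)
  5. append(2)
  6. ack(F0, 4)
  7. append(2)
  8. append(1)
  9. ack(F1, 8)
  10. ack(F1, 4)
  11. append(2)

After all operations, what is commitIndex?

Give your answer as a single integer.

Answer: 8

Derivation:
Op 1: append 2 -> log_len=2
Op 2: append 2 -> log_len=4
Op 3: F0 acks idx 4 -> match: F0=4 F1=0; commitIndex=4
Op 4: append 1 -> log_len=5
Op 5: append 2 -> log_len=7
Op 6: F0 acks idx 4 -> match: F0=4 F1=0; commitIndex=4
Op 7: append 2 -> log_len=9
Op 8: append 1 -> log_len=10
Op 9: F1 acks idx 8 -> match: F0=4 F1=8; commitIndex=8
Op 10: F1 acks idx 4 -> match: F0=4 F1=8; commitIndex=8
Op 11: append 2 -> log_len=12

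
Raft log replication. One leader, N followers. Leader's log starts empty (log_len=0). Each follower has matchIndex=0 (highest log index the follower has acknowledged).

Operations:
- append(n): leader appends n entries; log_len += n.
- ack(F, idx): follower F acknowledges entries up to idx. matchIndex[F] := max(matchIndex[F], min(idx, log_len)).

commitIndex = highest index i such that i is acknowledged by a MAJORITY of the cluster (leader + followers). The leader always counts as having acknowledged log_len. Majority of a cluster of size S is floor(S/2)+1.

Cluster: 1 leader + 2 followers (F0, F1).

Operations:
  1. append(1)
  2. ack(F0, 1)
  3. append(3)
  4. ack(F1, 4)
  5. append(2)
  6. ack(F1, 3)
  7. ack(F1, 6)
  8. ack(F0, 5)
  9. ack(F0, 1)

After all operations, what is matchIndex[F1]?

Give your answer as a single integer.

Op 1: append 1 -> log_len=1
Op 2: F0 acks idx 1 -> match: F0=1 F1=0; commitIndex=1
Op 3: append 3 -> log_len=4
Op 4: F1 acks idx 4 -> match: F0=1 F1=4; commitIndex=4
Op 5: append 2 -> log_len=6
Op 6: F1 acks idx 3 -> match: F0=1 F1=4; commitIndex=4
Op 7: F1 acks idx 6 -> match: F0=1 F1=6; commitIndex=6
Op 8: F0 acks idx 5 -> match: F0=5 F1=6; commitIndex=6
Op 9: F0 acks idx 1 -> match: F0=5 F1=6; commitIndex=6

Answer: 6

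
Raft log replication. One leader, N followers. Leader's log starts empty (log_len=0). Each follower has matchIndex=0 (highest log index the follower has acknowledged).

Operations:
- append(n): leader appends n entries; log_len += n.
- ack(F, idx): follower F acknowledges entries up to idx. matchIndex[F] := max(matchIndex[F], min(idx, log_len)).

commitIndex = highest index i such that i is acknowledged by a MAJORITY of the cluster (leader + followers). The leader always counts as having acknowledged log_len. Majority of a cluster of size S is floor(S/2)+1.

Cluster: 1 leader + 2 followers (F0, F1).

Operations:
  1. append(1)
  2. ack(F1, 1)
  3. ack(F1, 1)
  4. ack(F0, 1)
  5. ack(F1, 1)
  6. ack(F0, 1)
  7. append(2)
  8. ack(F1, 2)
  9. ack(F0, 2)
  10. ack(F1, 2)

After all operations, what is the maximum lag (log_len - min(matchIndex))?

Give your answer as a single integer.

Op 1: append 1 -> log_len=1
Op 2: F1 acks idx 1 -> match: F0=0 F1=1; commitIndex=1
Op 3: F1 acks idx 1 -> match: F0=0 F1=1; commitIndex=1
Op 4: F0 acks idx 1 -> match: F0=1 F1=1; commitIndex=1
Op 5: F1 acks idx 1 -> match: F0=1 F1=1; commitIndex=1
Op 6: F0 acks idx 1 -> match: F0=1 F1=1; commitIndex=1
Op 7: append 2 -> log_len=3
Op 8: F1 acks idx 2 -> match: F0=1 F1=2; commitIndex=2
Op 9: F0 acks idx 2 -> match: F0=2 F1=2; commitIndex=2
Op 10: F1 acks idx 2 -> match: F0=2 F1=2; commitIndex=2

Answer: 1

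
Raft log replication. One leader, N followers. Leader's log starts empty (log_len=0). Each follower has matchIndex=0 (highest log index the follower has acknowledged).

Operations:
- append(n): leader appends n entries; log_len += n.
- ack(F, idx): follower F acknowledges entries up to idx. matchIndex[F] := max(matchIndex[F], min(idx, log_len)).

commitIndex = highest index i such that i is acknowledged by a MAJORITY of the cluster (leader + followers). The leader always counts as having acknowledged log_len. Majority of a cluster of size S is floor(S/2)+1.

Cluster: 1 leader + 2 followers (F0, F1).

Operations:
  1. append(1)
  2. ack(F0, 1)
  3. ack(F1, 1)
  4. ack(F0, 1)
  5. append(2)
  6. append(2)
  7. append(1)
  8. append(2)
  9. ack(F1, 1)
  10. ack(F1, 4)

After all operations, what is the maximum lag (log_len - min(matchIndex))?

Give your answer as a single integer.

Op 1: append 1 -> log_len=1
Op 2: F0 acks idx 1 -> match: F0=1 F1=0; commitIndex=1
Op 3: F1 acks idx 1 -> match: F0=1 F1=1; commitIndex=1
Op 4: F0 acks idx 1 -> match: F0=1 F1=1; commitIndex=1
Op 5: append 2 -> log_len=3
Op 6: append 2 -> log_len=5
Op 7: append 1 -> log_len=6
Op 8: append 2 -> log_len=8
Op 9: F1 acks idx 1 -> match: F0=1 F1=1; commitIndex=1
Op 10: F1 acks idx 4 -> match: F0=1 F1=4; commitIndex=4

Answer: 7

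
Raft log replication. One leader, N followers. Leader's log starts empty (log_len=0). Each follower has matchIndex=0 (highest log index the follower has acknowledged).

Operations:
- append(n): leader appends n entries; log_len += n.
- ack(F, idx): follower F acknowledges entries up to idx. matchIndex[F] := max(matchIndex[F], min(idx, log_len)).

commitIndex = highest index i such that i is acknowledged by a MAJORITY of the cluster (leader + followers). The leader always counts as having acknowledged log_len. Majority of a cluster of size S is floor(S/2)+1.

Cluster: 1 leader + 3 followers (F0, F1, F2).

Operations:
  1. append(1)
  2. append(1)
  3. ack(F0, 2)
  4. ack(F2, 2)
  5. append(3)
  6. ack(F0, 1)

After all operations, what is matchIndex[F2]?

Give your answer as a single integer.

Answer: 2

Derivation:
Op 1: append 1 -> log_len=1
Op 2: append 1 -> log_len=2
Op 3: F0 acks idx 2 -> match: F0=2 F1=0 F2=0; commitIndex=0
Op 4: F2 acks idx 2 -> match: F0=2 F1=0 F2=2; commitIndex=2
Op 5: append 3 -> log_len=5
Op 6: F0 acks idx 1 -> match: F0=2 F1=0 F2=2; commitIndex=2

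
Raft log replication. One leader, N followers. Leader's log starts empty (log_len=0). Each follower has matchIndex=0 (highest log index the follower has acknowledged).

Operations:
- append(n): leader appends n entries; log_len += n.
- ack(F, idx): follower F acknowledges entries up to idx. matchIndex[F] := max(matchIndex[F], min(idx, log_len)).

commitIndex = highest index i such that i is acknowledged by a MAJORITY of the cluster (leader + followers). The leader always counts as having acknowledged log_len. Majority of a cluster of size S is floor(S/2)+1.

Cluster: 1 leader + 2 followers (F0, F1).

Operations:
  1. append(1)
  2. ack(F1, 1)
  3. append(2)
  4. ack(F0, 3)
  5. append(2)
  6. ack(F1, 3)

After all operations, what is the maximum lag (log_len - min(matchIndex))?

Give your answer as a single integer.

Op 1: append 1 -> log_len=1
Op 2: F1 acks idx 1 -> match: F0=0 F1=1; commitIndex=1
Op 3: append 2 -> log_len=3
Op 4: F0 acks idx 3 -> match: F0=3 F1=1; commitIndex=3
Op 5: append 2 -> log_len=5
Op 6: F1 acks idx 3 -> match: F0=3 F1=3; commitIndex=3

Answer: 2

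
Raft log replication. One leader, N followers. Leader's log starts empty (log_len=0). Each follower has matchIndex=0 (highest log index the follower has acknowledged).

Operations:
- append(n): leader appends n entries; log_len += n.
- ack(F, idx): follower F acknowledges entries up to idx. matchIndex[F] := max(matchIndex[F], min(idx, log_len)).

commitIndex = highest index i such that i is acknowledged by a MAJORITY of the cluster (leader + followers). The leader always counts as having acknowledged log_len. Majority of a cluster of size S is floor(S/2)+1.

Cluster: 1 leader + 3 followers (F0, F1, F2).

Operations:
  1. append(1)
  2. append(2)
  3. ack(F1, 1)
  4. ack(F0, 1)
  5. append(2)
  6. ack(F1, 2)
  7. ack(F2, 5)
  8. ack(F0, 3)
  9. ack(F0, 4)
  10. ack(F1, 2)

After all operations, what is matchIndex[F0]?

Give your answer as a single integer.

Answer: 4

Derivation:
Op 1: append 1 -> log_len=1
Op 2: append 2 -> log_len=3
Op 3: F1 acks idx 1 -> match: F0=0 F1=1 F2=0; commitIndex=0
Op 4: F0 acks idx 1 -> match: F0=1 F1=1 F2=0; commitIndex=1
Op 5: append 2 -> log_len=5
Op 6: F1 acks idx 2 -> match: F0=1 F1=2 F2=0; commitIndex=1
Op 7: F2 acks idx 5 -> match: F0=1 F1=2 F2=5; commitIndex=2
Op 8: F0 acks idx 3 -> match: F0=3 F1=2 F2=5; commitIndex=3
Op 9: F0 acks idx 4 -> match: F0=4 F1=2 F2=5; commitIndex=4
Op 10: F1 acks idx 2 -> match: F0=4 F1=2 F2=5; commitIndex=4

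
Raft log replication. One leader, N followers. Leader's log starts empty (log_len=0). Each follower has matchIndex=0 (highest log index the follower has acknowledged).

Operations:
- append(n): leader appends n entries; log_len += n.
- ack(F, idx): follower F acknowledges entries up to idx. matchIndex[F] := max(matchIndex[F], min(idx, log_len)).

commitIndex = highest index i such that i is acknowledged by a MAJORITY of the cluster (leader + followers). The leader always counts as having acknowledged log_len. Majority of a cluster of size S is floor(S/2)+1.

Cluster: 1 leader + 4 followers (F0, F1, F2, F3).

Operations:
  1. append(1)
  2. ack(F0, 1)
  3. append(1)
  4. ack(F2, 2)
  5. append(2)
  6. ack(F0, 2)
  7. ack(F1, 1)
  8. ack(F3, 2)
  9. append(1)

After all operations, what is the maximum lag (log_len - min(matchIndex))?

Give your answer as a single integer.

Op 1: append 1 -> log_len=1
Op 2: F0 acks idx 1 -> match: F0=1 F1=0 F2=0 F3=0; commitIndex=0
Op 3: append 1 -> log_len=2
Op 4: F2 acks idx 2 -> match: F0=1 F1=0 F2=2 F3=0; commitIndex=1
Op 5: append 2 -> log_len=4
Op 6: F0 acks idx 2 -> match: F0=2 F1=0 F2=2 F3=0; commitIndex=2
Op 7: F1 acks idx 1 -> match: F0=2 F1=1 F2=2 F3=0; commitIndex=2
Op 8: F3 acks idx 2 -> match: F0=2 F1=1 F2=2 F3=2; commitIndex=2
Op 9: append 1 -> log_len=5

Answer: 4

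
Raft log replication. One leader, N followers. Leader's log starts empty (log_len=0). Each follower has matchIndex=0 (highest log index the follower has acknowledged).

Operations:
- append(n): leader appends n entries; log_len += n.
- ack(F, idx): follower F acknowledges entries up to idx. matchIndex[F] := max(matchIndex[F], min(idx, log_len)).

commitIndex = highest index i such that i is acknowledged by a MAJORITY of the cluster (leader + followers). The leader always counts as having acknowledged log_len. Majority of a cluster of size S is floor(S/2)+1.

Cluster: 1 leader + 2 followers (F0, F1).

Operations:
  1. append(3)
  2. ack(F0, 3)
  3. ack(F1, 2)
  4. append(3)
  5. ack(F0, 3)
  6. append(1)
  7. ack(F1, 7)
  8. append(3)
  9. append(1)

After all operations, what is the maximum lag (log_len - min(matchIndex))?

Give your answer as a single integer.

Op 1: append 3 -> log_len=3
Op 2: F0 acks idx 3 -> match: F0=3 F1=0; commitIndex=3
Op 3: F1 acks idx 2 -> match: F0=3 F1=2; commitIndex=3
Op 4: append 3 -> log_len=6
Op 5: F0 acks idx 3 -> match: F0=3 F1=2; commitIndex=3
Op 6: append 1 -> log_len=7
Op 7: F1 acks idx 7 -> match: F0=3 F1=7; commitIndex=7
Op 8: append 3 -> log_len=10
Op 9: append 1 -> log_len=11

Answer: 8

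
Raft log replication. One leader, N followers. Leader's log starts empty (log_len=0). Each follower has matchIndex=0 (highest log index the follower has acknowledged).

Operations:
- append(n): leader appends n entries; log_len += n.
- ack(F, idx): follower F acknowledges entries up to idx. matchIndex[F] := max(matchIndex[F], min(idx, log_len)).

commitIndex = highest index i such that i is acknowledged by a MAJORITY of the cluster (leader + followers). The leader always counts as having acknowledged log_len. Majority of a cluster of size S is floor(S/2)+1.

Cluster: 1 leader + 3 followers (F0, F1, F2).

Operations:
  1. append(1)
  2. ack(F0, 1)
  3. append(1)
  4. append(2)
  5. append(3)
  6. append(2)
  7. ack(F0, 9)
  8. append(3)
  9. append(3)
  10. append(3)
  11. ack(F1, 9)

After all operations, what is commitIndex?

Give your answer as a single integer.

Answer: 9

Derivation:
Op 1: append 1 -> log_len=1
Op 2: F0 acks idx 1 -> match: F0=1 F1=0 F2=0; commitIndex=0
Op 3: append 1 -> log_len=2
Op 4: append 2 -> log_len=4
Op 5: append 3 -> log_len=7
Op 6: append 2 -> log_len=9
Op 7: F0 acks idx 9 -> match: F0=9 F1=0 F2=0; commitIndex=0
Op 8: append 3 -> log_len=12
Op 9: append 3 -> log_len=15
Op 10: append 3 -> log_len=18
Op 11: F1 acks idx 9 -> match: F0=9 F1=9 F2=0; commitIndex=9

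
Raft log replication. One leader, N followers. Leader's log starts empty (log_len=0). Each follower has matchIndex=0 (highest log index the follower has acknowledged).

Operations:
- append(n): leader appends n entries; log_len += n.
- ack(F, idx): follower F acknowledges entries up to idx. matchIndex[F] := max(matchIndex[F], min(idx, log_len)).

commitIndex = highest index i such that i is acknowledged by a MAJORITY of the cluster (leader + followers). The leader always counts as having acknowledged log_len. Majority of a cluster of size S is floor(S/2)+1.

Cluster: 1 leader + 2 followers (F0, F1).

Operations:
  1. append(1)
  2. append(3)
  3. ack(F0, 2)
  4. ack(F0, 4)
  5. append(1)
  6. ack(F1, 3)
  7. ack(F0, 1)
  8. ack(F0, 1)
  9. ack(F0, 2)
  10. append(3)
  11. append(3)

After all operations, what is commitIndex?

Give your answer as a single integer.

Op 1: append 1 -> log_len=1
Op 2: append 3 -> log_len=4
Op 3: F0 acks idx 2 -> match: F0=2 F1=0; commitIndex=2
Op 4: F0 acks idx 4 -> match: F0=4 F1=0; commitIndex=4
Op 5: append 1 -> log_len=5
Op 6: F1 acks idx 3 -> match: F0=4 F1=3; commitIndex=4
Op 7: F0 acks idx 1 -> match: F0=4 F1=3; commitIndex=4
Op 8: F0 acks idx 1 -> match: F0=4 F1=3; commitIndex=4
Op 9: F0 acks idx 2 -> match: F0=4 F1=3; commitIndex=4
Op 10: append 3 -> log_len=8
Op 11: append 3 -> log_len=11

Answer: 4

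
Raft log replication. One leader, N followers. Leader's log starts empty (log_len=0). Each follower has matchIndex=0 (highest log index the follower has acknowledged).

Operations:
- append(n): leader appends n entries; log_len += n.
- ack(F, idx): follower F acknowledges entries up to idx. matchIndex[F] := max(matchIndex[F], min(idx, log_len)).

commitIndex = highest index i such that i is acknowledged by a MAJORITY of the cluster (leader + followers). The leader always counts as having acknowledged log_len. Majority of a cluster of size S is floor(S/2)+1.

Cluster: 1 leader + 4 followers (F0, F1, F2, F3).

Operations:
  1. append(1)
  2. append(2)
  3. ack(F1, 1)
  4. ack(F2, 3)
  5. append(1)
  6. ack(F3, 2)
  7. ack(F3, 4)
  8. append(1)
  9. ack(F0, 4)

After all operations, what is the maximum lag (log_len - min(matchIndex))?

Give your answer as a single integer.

Op 1: append 1 -> log_len=1
Op 2: append 2 -> log_len=3
Op 3: F1 acks idx 1 -> match: F0=0 F1=1 F2=0 F3=0; commitIndex=0
Op 4: F2 acks idx 3 -> match: F0=0 F1=1 F2=3 F3=0; commitIndex=1
Op 5: append 1 -> log_len=4
Op 6: F3 acks idx 2 -> match: F0=0 F1=1 F2=3 F3=2; commitIndex=2
Op 7: F3 acks idx 4 -> match: F0=0 F1=1 F2=3 F3=4; commitIndex=3
Op 8: append 1 -> log_len=5
Op 9: F0 acks idx 4 -> match: F0=4 F1=1 F2=3 F3=4; commitIndex=4

Answer: 4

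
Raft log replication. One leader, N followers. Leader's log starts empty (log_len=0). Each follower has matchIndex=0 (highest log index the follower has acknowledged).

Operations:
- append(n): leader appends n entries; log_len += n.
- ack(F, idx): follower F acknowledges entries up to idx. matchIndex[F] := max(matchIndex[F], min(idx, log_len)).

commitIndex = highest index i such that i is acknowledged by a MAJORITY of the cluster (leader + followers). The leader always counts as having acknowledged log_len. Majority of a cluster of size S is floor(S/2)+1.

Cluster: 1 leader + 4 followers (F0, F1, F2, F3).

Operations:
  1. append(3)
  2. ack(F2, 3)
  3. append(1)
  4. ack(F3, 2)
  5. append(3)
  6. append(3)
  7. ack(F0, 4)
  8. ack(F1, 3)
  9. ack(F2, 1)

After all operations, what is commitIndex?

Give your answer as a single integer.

Answer: 3

Derivation:
Op 1: append 3 -> log_len=3
Op 2: F2 acks idx 3 -> match: F0=0 F1=0 F2=3 F3=0; commitIndex=0
Op 3: append 1 -> log_len=4
Op 4: F3 acks idx 2 -> match: F0=0 F1=0 F2=3 F3=2; commitIndex=2
Op 5: append 3 -> log_len=7
Op 6: append 3 -> log_len=10
Op 7: F0 acks idx 4 -> match: F0=4 F1=0 F2=3 F3=2; commitIndex=3
Op 8: F1 acks idx 3 -> match: F0=4 F1=3 F2=3 F3=2; commitIndex=3
Op 9: F2 acks idx 1 -> match: F0=4 F1=3 F2=3 F3=2; commitIndex=3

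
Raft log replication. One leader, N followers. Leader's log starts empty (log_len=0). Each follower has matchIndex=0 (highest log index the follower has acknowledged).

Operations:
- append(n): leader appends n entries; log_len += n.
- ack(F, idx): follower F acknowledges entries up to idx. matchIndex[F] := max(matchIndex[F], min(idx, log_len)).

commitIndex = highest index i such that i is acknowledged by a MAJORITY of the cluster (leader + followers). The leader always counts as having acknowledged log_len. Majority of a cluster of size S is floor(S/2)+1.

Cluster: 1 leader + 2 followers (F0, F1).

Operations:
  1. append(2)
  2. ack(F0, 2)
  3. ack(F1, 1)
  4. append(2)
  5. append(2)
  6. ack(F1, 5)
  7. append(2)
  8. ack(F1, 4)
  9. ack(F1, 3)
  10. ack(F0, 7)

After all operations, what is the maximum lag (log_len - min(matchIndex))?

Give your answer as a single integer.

Answer: 3

Derivation:
Op 1: append 2 -> log_len=2
Op 2: F0 acks idx 2 -> match: F0=2 F1=0; commitIndex=2
Op 3: F1 acks idx 1 -> match: F0=2 F1=1; commitIndex=2
Op 4: append 2 -> log_len=4
Op 5: append 2 -> log_len=6
Op 6: F1 acks idx 5 -> match: F0=2 F1=5; commitIndex=5
Op 7: append 2 -> log_len=8
Op 8: F1 acks idx 4 -> match: F0=2 F1=5; commitIndex=5
Op 9: F1 acks idx 3 -> match: F0=2 F1=5; commitIndex=5
Op 10: F0 acks idx 7 -> match: F0=7 F1=5; commitIndex=7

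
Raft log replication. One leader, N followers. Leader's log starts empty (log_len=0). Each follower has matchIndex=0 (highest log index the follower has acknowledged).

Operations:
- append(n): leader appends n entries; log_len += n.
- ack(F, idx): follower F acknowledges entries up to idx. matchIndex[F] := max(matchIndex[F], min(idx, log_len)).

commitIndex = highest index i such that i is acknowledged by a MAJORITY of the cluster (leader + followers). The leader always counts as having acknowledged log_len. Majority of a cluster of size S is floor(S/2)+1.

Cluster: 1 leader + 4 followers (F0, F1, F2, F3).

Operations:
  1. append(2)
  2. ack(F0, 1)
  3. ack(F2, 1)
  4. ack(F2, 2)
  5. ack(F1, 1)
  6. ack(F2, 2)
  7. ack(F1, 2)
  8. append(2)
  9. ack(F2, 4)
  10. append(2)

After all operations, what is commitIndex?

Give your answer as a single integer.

Answer: 2

Derivation:
Op 1: append 2 -> log_len=2
Op 2: F0 acks idx 1 -> match: F0=1 F1=0 F2=0 F3=0; commitIndex=0
Op 3: F2 acks idx 1 -> match: F0=1 F1=0 F2=1 F3=0; commitIndex=1
Op 4: F2 acks idx 2 -> match: F0=1 F1=0 F2=2 F3=0; commitIndex=1
Op 5: F1 acks idx 1 -> match: F0=1 F1=1 F2=2 F3=0; commitIndex=1
Op 6: F2 acks idx 2 -> match: F0=1 F1=1 F2=2 F3=0; commitIndex=1
Op 7: F1 acks idx 2 -> match: F0=1 F1=2 F2=2 F3=0; commitIndex=2
Op 8: append 2 -> log_len=4
Op 9: F2 acks idx 4 -> match: F0=1 F1=2 F2=4 F3=0; commitIndex=2
Op 10: append 2 -> log_len=6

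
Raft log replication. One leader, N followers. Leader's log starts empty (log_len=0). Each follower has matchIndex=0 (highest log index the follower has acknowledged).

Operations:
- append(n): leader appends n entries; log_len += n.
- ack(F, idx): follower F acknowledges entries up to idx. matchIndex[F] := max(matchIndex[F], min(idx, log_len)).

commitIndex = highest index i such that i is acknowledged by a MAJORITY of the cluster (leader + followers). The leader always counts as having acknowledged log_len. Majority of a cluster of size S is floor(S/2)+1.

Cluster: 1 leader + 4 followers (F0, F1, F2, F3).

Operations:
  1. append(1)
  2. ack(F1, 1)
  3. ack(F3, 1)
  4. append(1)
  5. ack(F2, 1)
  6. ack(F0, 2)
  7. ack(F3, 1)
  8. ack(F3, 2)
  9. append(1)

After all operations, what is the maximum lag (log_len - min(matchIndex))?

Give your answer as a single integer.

Answer: 2

Derivation:
Op 1: append 1 -> log_len=1
Op 2: F1 acks idx 1 -> match: F0=0 F1=1 F2=0 F3=0; commitIndex=0
Op 3: F3 acks idx 1 -> match: F0=0 F1=1 F2=0 F3=1; commitIndex=1
Op 4: append 1 -> log_len=2
Op 5: F2 acks idx 1 -> match: F0=0 F1=1 F2=1 F3=1; commitIndex=1
Op 6: F0 acks idx 2 -> match: F0=2 F1=1 F2=1 F3=1; commitIndex=1
Op 7: F3 acks idx 1 -> match: F0=2 F1=1 F2=1 F3=1; commitIndex=1
Op 8: F3 acks idx 2 -> match: F0=2 F1=1 F2=1 F3=2; commitIndex=2
Op 9: append 1 -> log_len=3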